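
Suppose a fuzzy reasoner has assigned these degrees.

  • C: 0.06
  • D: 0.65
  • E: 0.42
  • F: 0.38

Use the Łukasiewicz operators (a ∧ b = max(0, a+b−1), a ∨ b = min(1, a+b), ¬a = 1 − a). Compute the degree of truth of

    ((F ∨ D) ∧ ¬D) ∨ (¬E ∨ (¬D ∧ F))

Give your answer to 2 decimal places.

0.93

F ∨ D = min(1, a+b) on (0.38, 0.65) = 1.00
¬D = 1 − 0.65 = 0.35
(F ∨ D) ∧ ¬D = max(0, a+b−1) on (1.00, 0.35) = 0.35
¬E = 1 − 0.42 = 0.58
¬D = 1 − 0.65 = 0.35
¬D ∧ F = max(0, a+b−1) on (0.35, 0.38) = 0.00
¬E ∨ (¬D ∧ F) = min(1, a+b) on (0.58, 0.00) = 0.58
((F ∨ D) ∧ ¬D) ∨ (¬E ∨ (¬D ∧ F)) = min(1, a+b) on (0.35, 0.58) = 0.93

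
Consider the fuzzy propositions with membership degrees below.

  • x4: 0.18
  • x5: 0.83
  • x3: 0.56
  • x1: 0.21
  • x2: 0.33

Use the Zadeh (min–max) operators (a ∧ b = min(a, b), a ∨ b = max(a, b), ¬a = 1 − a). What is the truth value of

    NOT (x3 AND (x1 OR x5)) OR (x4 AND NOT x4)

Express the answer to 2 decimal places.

x1 OR x5 = max(a, b) on (0.21, 0.83) = 0.83
x3 AND (x1 OR x5) = min(a, b) on (0.56, 0.83) = 0.56
NOT (x3 AND (x1 OR x5)) = 1 − 0.56 = 0.44
NOT x4 = 1 − 0.18 = 0.82
x4 AND NOT x4 = min(a, b) on (0.18, 0.82) = 0.18
NOT (x3 AND (x1 OR x5)) OR (x4 AND NOT x4) = max(a, b) on (0.44, 0.18) = 0.44

0.44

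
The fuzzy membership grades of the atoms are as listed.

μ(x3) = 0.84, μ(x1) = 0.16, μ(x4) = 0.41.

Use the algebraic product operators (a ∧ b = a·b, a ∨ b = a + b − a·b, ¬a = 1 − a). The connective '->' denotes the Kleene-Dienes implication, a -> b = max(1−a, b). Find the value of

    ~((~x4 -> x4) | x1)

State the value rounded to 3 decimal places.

0.496

~x4 = 1 − 0.4100 = 0.5900
~x4 -> x4  [Kleene-Dienes: max(1−a, b)] with a=0.5900, b=0.4100 → 0.4100
(~x4 -> x4) | x1 = a + b − a·b on (0.4100, 0.1600) = 0.5044
~((~x4 -> x4) | x1) = 1 − 0.5044 = 0.4956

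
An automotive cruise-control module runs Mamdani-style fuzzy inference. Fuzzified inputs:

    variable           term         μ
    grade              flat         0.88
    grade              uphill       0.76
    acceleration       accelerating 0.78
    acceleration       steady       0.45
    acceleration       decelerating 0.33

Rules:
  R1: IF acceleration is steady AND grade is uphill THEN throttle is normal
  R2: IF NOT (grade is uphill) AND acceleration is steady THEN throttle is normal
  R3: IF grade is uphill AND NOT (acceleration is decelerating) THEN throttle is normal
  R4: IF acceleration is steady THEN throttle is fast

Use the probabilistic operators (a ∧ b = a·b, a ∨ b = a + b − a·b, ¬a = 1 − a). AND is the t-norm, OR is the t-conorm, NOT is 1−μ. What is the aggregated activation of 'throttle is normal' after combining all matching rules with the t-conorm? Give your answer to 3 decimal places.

0.712

R1: steady=0.45, uphill=0.76; AND[a·b] → w = 0.3420
R2: ¬uphill=1−0.76=0.24, steady=0.45; AND[a·b] → w = 0.1080
R3: uphill=0.76, ¬decelerating=1−0.33=0.67; AND[a·b] → w = 0.5092
R4: steady=0.45 → w = 0.4500
Rules with consequent 'normal': {R1, R2, R3} → strengths 0.3420, 0.1080, 0.5092
Aggregate via t-conorm [a + b − a·b]: 0.7119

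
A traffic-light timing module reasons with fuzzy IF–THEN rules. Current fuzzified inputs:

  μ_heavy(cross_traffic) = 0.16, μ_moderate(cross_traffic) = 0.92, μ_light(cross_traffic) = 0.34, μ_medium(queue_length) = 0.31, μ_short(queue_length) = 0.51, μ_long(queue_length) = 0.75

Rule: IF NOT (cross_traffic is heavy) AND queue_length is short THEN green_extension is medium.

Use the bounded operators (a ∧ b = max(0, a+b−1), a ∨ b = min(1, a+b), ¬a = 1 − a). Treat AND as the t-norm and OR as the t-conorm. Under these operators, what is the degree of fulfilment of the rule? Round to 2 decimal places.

firing strength: ¬heavy=1−0.16=0.84, short=0.51; AND[max(0, a+b−1)] → w = 0.35

0.35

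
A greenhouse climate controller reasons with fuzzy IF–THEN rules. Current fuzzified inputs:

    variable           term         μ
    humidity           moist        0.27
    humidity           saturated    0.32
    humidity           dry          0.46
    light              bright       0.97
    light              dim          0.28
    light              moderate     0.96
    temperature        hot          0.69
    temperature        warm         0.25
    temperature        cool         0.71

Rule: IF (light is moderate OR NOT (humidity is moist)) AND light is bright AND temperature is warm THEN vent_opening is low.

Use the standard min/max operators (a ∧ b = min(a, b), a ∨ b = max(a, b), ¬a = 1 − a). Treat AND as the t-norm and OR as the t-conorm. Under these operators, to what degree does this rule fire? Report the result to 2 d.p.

firing strength: (moderate=0.96 OR ¬moist=1−0.27=0.73) = 0.96; AND[min(a, b)] with bright=0.97, warm=0.25 → w = 0.25

0.25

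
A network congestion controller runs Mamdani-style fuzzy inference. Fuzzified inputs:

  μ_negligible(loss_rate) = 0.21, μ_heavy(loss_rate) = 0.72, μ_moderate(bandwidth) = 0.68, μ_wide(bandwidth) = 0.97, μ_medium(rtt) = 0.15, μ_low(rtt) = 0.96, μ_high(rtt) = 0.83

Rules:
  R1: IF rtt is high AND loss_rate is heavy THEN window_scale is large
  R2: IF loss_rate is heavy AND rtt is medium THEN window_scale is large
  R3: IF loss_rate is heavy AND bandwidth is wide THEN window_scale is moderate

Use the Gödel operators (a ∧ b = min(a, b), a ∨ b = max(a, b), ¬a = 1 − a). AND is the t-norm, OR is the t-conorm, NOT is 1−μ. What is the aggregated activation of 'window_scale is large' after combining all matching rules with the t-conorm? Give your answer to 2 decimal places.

0.72

R1: high=0.83, heavy=0.72; AND[min(a, b)] → w = 0.72
R2: heavy=0.72, medium=0.15; AND[min(a, b)] → w = 0.15
R3: heavy=0.72, wide=0.97; AND[min(a, b)] → w = 0.72
Rules with consequent 'large': {R1, R2} → strengths 0.72, 0.15
Aggregate via t-conorm [max(a, b)]: 0.72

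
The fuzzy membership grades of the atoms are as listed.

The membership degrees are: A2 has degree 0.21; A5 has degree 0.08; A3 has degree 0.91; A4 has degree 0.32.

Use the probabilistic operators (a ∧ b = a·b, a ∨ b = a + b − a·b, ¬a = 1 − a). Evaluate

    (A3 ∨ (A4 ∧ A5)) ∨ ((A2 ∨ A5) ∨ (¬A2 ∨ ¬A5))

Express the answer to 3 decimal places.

A4 ∧ A5 = a·b on (0.3200, 0.0800) = 0.0256
A3 ∨ (A4 ∧ A5) = a + b − a·b on (0.9100, 0.0256) = 0.9123
A2 ∨ A5 = a + b − a·b on (0.2100, 0.0800) = 0.2732
¬A2 = 1 − 0.2100 = 0.7900
¬A5 = 1 − 0.0800 = 0.9200
¬A2 ∨ ¬A5 = a + b − a·b on (0.7900, 0.9200) = 0.9832
(A2 ∨ A5) ∨ (¬A2 ∨ ¬A5) = a + b − a·b on (0.2732, 0.9832) = 0.9878
(A3 ∨ (A4 ∧ A5)) ∨ ((A2 ∨ A5) ∨ (¬A2 ∨ ¬A5)) = a + b − a·b on (0.9123, 0.9878) = 0.9989

0.999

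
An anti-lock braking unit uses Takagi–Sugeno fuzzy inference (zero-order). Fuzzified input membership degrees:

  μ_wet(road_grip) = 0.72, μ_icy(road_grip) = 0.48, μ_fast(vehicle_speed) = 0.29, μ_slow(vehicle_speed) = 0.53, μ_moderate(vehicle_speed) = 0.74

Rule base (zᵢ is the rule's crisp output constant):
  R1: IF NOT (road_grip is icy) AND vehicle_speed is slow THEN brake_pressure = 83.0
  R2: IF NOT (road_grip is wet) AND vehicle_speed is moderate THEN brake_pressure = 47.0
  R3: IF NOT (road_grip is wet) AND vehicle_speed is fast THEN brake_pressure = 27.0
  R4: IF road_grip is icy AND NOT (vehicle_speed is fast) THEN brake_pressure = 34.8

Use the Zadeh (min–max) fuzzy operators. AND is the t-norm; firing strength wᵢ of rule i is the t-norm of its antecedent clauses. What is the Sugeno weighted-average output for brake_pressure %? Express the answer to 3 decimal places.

51.656

R1 (z=83.0): ¬icy=1−0.48=0.52, slow=0.53; AND[min(a, b)] → w = 0.52
R2 (z=47.0): ¬wet=1−0.72=0.28, moderate=0.74; AND[min(a, b)] → w = 0.28
R3 (z=27.0): ¬wet=1−0.72=0.28, fast=0.29; AND[min(a, b)] → w = 0.28
R4 (z=34.8): icy=0.48, ¬fast=1−0.29=0.71; AND[min(a, b)] → w = 0.48
Weighted average = (0.52·83.0 + 0.28·47.0 + 0.28·27.0 + 0.48·34.8) / (0.52 + 0.28 + 0.28 + 0.48)
  = 80.5840 / 1.5600 = 51.656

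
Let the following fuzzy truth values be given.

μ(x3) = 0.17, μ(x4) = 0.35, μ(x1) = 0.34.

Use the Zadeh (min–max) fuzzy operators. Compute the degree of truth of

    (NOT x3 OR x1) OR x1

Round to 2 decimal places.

NOT x3 = 1 − 0.17 = 0.83
NOT x3 OR x1 = max(a, b) on (0.83, 0.34) = 0.83
(NOT x3 OR x1) OR x1 = max(a, b) on (0.83, 0.34) = 0.83

0.83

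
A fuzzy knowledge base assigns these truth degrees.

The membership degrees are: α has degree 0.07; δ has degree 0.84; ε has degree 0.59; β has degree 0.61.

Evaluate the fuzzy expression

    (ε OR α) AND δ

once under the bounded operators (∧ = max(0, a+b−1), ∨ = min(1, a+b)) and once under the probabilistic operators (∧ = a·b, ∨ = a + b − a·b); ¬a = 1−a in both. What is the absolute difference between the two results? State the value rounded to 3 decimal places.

Under bounded:
  ε OR α = min(1, a+b) on (0.59, 0.07) = 0.66
  (ε OR α) AND δ = max(0, a+b−1) on (0.66, 0.84) = 0.50
  → value = 0.5000
Under probabilistic:
  ε OR α = a + b − a·b on (0.5900, 0.0700) = 0.6187
  (ε OR α) AND δ = a·b on (0.6187, 0.8400) = 0.5197
  → value = 0.5197
|0.5000 − 0.5197| = 0.020

0.020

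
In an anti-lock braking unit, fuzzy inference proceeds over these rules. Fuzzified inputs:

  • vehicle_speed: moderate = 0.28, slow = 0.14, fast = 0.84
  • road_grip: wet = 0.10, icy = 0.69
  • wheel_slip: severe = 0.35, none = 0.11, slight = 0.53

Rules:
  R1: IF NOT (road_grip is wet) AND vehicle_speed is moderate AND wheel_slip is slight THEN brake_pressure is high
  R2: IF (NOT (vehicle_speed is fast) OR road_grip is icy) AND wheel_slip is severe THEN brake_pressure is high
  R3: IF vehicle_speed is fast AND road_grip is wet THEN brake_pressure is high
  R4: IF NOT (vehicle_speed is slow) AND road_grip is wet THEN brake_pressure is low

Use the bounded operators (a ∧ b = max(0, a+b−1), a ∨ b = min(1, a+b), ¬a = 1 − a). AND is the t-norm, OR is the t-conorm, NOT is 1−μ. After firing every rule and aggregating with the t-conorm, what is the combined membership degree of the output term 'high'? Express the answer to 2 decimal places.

0.20

R1: ¬wet=1−0.10=0.90, moderate=0.28, slight=0.53; AND[max(0, a+b−1)] → w = 0.00
R2: (¬fast=1−0.84=0.16 OR icy=0.69) = 0.85; AND[max(0, a+b−1)] with severe=0.35 → w = 0.20
R3: fast=0.84, wet=0.10; AND[max(0, a+b−1)] → w = 0.00
R4: ¬slow=1−0.14=0.86, wet=0.10; AND[max(0, a+b−1)] → w = 0.00
Rules with consequent 'high': {R1, R2, R3} → strengths 0.00, 0.20, 0.00
Aggregate via t-conorm [min(1, a+b)]: 0.20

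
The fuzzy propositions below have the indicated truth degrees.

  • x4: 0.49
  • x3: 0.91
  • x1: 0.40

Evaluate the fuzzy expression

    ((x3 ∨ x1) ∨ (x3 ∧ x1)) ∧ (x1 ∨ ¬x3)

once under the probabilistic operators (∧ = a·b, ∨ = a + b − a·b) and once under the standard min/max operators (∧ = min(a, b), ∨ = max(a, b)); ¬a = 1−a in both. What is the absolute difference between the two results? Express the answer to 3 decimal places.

0.038

Under probabilistic:
  x3 ∨ x1 = a + b − a·b on (0.9100, 0.4000) = 0.9460
  x3 ∧ x1 = a·b on (0.9100, 0.4000) = 0.3640
  (x3 ∨ x1) ∨ (x3 ∧ x1) = a + b − a·b on (0.9460, 0.3640) = 0.9657
  ¬x3 = 1 − 0.9100 = 0.0900
  x1 ∨ ¬x3 = a + b − a·b on (0.4000, 0.0900) = 0.4540
  ((x3 ∨ x1) ∨ (x3 ∧ x1)) ∧ (x1 ∨ ¬x3) = a·b on (0.9657, 0.4540) = 0.4384
  → value = 0.4384
Under standard min/max:
  x3 ∨ x1 = max(a, b) on (0.91, 0.40) = 0.91
  x3 ∧ x1 = min(a, b) on (0.91, 0.40) = 0.40
  (x3 ∨ x1) ∨ (x3 ∧ x1) = max(a, b) on (0.91, 0.40) = 0.91
  ¬x3 = 1 − 0.91 = 0.09
  x1 ∨ ¬x3 = max(a, b) on (0.40, 0.09) = 0.40
  ((x3 ∨ x1) ∨ (x3 ∧ x1)) ∧ (x1 ∨ ¬x3) = min(a, b) on (0.91, 0.40) = 0.40
  → value = 0.4000
|0.4384 − 0.4000| = 0.038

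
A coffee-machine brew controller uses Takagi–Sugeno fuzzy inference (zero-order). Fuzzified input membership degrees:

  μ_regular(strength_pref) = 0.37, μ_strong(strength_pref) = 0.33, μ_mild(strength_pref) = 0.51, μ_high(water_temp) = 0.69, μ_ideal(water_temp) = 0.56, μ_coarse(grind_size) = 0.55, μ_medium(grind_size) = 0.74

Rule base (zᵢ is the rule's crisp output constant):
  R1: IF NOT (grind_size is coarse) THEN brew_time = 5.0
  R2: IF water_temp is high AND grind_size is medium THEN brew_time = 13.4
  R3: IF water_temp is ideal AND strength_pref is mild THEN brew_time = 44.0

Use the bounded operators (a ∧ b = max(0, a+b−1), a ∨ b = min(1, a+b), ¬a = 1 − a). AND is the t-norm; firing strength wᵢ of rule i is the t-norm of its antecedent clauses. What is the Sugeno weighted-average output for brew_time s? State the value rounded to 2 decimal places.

R1 (z=5.0): ¬coarse=1−0.55=0.45 → w = 0.45
R2 (z=13.4): high=0.69, medium=0.74; AND[max(0, a+b−1)] → w = 0.43
R3 (z=44.0): ideal=0.56, mild=0.51; AND[max(0, a+b−1)] → w = 0.07
Weighted average = (0.45·5.0 + 0.43·13.4 + 0.07·44.0) / (0.45 + 0.43 + 0.07)
  = 11.0920 / 0.9500 = 11.68

11.68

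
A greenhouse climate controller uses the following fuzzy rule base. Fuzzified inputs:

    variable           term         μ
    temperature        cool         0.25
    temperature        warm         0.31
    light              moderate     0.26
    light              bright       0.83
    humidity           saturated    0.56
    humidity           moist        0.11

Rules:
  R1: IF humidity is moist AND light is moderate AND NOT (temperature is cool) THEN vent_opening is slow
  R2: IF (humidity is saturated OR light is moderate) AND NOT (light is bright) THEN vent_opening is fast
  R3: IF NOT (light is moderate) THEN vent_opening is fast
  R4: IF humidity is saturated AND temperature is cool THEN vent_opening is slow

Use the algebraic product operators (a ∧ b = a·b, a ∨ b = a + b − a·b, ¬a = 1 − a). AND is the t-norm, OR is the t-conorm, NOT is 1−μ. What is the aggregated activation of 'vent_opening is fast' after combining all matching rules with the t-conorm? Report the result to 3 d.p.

R1: moist=0.11, moderate=0.26, ¬cool=1−0.25=0.75; AND[a·b] → w = 0.0215
R2: (saturated=0.56 OR moderate=0.26) = 0.6744; AND[a·b] with ¬bright=1−0.83=0.17 → w = 0.1146
R3: ¬moderate=1−0.26=0.74 → w = 0.7400
R4: saturated=0.56, cool=0.25; AND[a·b] → w = 0.1400
Rules with consequent 'fast': {R2, R3} → strengths 0.1146, 0.7400
Aggregate via t-conorm [a + b − a·b]: 0.7698

0.770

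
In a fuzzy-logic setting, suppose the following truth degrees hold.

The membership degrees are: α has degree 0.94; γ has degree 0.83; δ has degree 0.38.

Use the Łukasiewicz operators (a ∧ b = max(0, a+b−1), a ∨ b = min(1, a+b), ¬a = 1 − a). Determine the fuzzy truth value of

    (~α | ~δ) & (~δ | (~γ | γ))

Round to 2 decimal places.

~α = 1 − 0.94 = 0.06
~δ = 1 − 0.38 = 0.62
~α | ~δ = min(1, a+b) on (0.06, 0.62) = 0.68
~δ = 1 − 0.38 = 0.62
~γ = 1 − 0.83 = 0.17
~γ | γ = min(1, a+b) on (0.17, 0.83) = 1.00
~δ | (~γ | γ) = min(1, a+b) on (0.62, 1.00) = 1.00
(~α | ~δ) & (~δ | (~γ | γ)) = max(0, a+b−1) on (0.68, 1.00) = 0.68

0.68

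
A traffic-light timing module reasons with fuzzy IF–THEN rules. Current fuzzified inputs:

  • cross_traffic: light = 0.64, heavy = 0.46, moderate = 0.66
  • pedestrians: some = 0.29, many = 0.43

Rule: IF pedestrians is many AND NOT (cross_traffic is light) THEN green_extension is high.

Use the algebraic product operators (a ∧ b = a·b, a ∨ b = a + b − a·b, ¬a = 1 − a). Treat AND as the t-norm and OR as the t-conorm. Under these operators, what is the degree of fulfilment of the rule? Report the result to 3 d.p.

0.155

firing strength: many=0.43, ¬light=1−0.64=0.36; AND[a·b] → w = 0.1548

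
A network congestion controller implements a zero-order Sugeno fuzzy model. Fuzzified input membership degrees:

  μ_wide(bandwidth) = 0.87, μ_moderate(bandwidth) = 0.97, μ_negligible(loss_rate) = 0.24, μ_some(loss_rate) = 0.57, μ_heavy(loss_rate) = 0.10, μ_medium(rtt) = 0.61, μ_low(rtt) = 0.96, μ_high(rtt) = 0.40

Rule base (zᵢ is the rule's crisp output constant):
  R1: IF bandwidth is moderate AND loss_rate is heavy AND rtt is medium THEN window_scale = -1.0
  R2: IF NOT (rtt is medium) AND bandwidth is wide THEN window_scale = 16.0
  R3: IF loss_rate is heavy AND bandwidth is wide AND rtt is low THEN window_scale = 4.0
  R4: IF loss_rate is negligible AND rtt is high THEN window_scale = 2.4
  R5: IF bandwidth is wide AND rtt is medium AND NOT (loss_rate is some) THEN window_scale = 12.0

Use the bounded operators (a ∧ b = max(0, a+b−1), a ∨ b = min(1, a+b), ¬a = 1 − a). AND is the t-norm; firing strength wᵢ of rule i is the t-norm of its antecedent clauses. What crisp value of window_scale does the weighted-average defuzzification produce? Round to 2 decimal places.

16.00

R1 (z=-1.0): moderate=0.97, heavy=0.10, medium=0.61; AND[max(0, a+b−1)] → w = 0.00
R2 (z=16.0): ¬medium=1−0.61=0.39, wide=0.87; AND[max(0, a+b−1)] → w = 0.26
R3 (z=4.0): heavy=0.10, wide=0.87, low=0.96; AND[max(0, a+b−1)] → w = 0.00
R4 (z=2.4): negligible=0.24, high=0.40; AND[max(0, a+b−1)] → w = 0.00
R5 (z=12.0): wide=0.87, medium=0.61, ¬some=1−0.57=0.43; AND[max(0, a+b−1)] → w = 0.00
Weighted average = (0.00·-1.0 + 0.26·16.0 + 0.00·4.0 + 0.00·2.4 + 0.00·12.0) / (0.00 + 0.26 + 0.00 + 0.00 + 0.00)
  = 4.1600 / 0.2600 = 16.00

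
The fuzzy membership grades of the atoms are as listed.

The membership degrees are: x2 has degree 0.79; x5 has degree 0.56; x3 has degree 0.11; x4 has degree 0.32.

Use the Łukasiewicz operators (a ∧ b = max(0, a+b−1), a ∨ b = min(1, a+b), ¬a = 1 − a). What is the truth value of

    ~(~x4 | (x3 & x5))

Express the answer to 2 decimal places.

0.32

~x4 = 1 − 0.32 = 0.68
x3 & x5 = max(0, a+b−1) on (0.11, 0.56) = 0.00
~x4 | (x3 & x5) = min(1, a+b) on (0.68, 0.00) = 0.68
~(~x4 | (x3 & x5)) = 1 − 0.68 = 0.32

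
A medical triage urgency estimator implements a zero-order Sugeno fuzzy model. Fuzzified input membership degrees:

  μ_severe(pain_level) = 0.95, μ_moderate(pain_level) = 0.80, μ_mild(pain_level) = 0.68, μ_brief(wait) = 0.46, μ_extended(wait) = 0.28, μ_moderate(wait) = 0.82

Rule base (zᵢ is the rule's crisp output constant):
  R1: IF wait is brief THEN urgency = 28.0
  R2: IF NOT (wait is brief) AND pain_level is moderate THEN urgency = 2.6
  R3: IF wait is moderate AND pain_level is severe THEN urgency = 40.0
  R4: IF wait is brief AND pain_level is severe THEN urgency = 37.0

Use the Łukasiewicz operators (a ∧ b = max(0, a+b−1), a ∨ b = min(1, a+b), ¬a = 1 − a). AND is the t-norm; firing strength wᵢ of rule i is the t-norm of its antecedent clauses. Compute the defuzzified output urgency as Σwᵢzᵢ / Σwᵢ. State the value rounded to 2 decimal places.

30.17

R1 (z=28.0): brief=0.46 → w = 0.46
R2 (z=2.6): ¬brief=1−0.46=0.54, moderate=0.80; AND[max(0, a+b−1)] → w = 0.34
R3 (z=40.0): moderate=0.82, severe=0.95; AND[max(0, a+b−1)] → w = 0.77
R4 (z=37.0): brief=0.46, severe=0.95; AND[max(0, a+b−1)] → w = 0.41
Weighted average = (0.46·28.0 + 0.34·2.6 + 0.77·40.0 + 0.41·37.0) / (0.46 + 0.34 + 0.77 + 0.41)
  = 59.7340 / 1.9800 = 30.17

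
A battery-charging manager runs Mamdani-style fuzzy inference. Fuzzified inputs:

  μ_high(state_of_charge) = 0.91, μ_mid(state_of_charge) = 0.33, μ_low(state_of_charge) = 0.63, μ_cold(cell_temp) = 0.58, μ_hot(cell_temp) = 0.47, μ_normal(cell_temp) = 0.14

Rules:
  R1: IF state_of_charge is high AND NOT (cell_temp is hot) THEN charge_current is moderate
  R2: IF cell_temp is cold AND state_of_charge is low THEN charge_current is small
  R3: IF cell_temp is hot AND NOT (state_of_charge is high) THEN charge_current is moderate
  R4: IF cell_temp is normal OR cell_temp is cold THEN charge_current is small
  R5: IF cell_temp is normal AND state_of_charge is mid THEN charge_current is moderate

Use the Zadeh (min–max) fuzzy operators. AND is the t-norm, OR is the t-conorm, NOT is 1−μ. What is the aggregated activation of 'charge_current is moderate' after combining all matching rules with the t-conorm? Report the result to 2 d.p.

0.53

R1: high=0.91, ¬hot=1−0.47=0.53; AND[min(a, b)] → w = 0.53
R2: cold=0.58, low=0.63; AND[min(a, b)] → w = 0.58
R3: hot=0.47, ¬high=1−0.91=0.09; AND[min(a, b)] → w = 0.09
R4: normal=0.14, cold=0.58; OR[max(a, b)] → w = 0.58
R5: normal=0.14, mid=0.33; AND[min(a, b)] → w = 0.14
Rules with consequent 'moderate': {R1, R3, R5} → strengths 0.53, 0.09, 0.14
Aggregate via t-conorm [max(a, b)]: 0.53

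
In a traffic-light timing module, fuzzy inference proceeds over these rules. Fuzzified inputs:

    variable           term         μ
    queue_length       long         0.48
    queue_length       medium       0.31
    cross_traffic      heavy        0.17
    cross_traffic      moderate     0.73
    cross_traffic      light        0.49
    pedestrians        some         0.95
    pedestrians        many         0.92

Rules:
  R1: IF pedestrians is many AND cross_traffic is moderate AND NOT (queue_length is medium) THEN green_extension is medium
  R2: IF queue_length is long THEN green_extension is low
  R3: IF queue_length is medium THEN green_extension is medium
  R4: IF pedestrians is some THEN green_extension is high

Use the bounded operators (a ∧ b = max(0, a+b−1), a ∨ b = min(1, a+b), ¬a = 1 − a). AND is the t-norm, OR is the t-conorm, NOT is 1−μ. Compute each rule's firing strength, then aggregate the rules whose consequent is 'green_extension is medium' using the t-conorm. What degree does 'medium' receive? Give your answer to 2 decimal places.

R1: many=0.92, moderate=0.73, ¬medium=1−0.31=0.69; AND[max(0, a+b−1)] → w = 0.34
R2: long=0.48 → w = 0.48
R3: medium=0.31 → w = 0.31
R4: some=0.95 → w = 0.95
Rules with consequent 'medium': {R1, R3} → strengths 0.34, 0.31
Aggregate via t-conorm [min(1, a+b)]: 0.65

0.65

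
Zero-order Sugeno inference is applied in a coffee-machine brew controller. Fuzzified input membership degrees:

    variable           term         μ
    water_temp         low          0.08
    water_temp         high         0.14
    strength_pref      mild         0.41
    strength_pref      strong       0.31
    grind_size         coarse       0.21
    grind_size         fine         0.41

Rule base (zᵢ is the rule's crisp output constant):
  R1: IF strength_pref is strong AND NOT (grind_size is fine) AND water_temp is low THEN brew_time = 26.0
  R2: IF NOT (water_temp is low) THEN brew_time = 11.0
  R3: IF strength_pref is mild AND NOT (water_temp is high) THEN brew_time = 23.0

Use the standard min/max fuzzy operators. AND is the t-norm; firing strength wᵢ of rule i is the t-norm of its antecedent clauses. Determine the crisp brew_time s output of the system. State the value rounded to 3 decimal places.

R1 (z=26.0): strong=0.31, ¬fine=1−0.41=0.59, low=0.08; AND[min(a, b)] → w = 0.08
R2 (z=11.0): ¬low=1−0.08=0.92 → w = 0.92
R3 (z=23.0): mild=0.41, ¬high=1−0.14=0.86; AND[min(a, b)] → w = 0.41
Weighted average = (0.08·26.0 + 0.92·11.0 + 0.41·23.0) / (0.08 + 0.92 + 0.41)
  = 21.6300 / 1.4100 = 15.340

15.340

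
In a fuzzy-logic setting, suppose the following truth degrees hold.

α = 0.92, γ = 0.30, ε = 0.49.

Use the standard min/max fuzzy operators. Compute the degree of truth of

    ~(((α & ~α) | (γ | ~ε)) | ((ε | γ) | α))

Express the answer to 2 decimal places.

~α = 1 − 0.92 = 0.08
α & ~α = min(a, b) on (0.92, 0.08) = 0.08
~ε = 1 − 0.49 = 0.51
γ | ~ε = max(a, b) on (0.30, 0.51) = 0.51
(α & ~α) | (γ | ~ε) = max(a, b) on (0.08, 0.51) = 0.51
ε | γ = max(a, b) on (0.49, 0.30) = 0.49
(ε | γ) | α = max(a, b) on (0.49, 0.92) = 0.92
((α & ~α) | (γ | ~ε)) | ((ε | γ) | α) = max(a, b) on (0.51, 0.92) = 0.92
~(((α & ~α) | (γ | ~ε)) | ((ε | γ) | α)) = 1 − 0.92 = 0.08

0.08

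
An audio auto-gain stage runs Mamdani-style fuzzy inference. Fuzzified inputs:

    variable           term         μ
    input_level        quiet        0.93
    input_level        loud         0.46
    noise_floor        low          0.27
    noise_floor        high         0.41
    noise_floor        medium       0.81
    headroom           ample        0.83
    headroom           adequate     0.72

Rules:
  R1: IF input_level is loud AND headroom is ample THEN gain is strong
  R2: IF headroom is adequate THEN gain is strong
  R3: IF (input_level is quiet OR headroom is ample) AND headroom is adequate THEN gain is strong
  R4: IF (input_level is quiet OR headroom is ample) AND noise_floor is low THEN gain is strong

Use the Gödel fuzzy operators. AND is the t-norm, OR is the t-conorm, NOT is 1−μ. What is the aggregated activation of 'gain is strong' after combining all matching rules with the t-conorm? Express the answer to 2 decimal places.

0.72

R1: loud=0.46, ample=0.83; AND[min(a, b)] → w = 0.46
R2: adequate=0.72 → w = 0.72
R3: (quiet=0.93 OR ample=0.83) = 0.93; AND[min(a, b)] with adequate=0.72 → w = 0.72
R4: (quiet=0.93 OR ample=0.83) = 0.93; AND[min(a, b)] with low=0.27 → w = 0.27
Rules with consequent 'strong': {R1, R2, R3, R4} → strengths 0.46, 0.72, 0.72, 0.27
Aggregate via t-conorm [max(a, b)]: 0.72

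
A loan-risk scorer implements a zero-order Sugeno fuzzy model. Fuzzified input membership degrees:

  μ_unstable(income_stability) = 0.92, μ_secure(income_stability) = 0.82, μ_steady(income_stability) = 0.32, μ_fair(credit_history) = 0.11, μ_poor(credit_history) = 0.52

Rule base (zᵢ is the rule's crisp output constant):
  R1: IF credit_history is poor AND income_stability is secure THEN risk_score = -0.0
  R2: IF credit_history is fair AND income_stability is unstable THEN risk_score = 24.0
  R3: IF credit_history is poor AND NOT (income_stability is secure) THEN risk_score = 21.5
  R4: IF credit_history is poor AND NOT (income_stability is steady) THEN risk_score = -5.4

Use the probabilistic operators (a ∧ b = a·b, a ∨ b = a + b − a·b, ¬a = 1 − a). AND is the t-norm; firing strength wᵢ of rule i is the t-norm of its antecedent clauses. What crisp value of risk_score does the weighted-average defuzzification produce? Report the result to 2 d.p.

R1 (z=-0.0): poor=0.52, secure=0.82; AND[a·b] → w = 0.4264
R2 (z=24.0): fair=0.11, unstable=0.92; AND[a·b] → w = 0.1012
R3 (z=21.5): poor=0.52, ¬secure=1−0.82=0.18; AND[a·b] → w = 0.0936
R4 (z=-5.4): poor=0.52, ¬steady=1−0.32=0.68; AND[a·b] → w = 0.3536
Weighted average = (0.4264·-0.0 + 0.1012·24.0 + 0.0936·21.5 + 0.3536·-5.4) / (0.4264 + 0.1012 + 0.0936 + 0.3536)
  = 2.5318 / 0.9748 = 2.60

2.60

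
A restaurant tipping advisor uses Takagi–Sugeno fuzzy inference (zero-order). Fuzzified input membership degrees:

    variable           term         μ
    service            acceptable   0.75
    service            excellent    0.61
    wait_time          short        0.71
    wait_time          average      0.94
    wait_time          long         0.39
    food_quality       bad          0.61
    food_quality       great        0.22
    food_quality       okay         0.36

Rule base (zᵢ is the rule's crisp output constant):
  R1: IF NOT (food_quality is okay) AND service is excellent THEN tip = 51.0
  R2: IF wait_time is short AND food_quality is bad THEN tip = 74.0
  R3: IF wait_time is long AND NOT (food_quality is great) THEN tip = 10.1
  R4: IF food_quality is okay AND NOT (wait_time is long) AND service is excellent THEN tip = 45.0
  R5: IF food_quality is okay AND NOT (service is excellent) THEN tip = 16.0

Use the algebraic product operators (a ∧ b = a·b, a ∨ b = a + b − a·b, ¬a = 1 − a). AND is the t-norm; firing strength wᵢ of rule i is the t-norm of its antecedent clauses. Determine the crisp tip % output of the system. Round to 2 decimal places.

45.15

R1 (z=51.0): ¬okay=1−0.36=0.64, excellent=0.61; AND[a·b] → w = 0.3904
R2 (z=74.0): short=0.71, bad=0.61; AND[a·b] → w = 0.4331
R3 (z=10.1): long=0.39, ¬great=1−0.22=0.78; AND[a·b] → w = 0.3042
R4 (z=45.0): okay=0.36, ¬long=1−0.39=0.61, excellent=0.61; AND[a·b] → w = 0.1340
R5 (z=16.0): okay=0.36, ¬excellent=1−0.61=0.39; AND[a·b] → w = 0.1404
Weighted average = (0.3904·51.0 + 0.4331·74.0 + 0.3042·10.1 + 0.1340·45.0 + 0.1404·16.0) / (0.3904 + 0.4331 + 0.3042 + 0.1340 + 0.1404)
  = 63.3066 / 1.4021 = 45.15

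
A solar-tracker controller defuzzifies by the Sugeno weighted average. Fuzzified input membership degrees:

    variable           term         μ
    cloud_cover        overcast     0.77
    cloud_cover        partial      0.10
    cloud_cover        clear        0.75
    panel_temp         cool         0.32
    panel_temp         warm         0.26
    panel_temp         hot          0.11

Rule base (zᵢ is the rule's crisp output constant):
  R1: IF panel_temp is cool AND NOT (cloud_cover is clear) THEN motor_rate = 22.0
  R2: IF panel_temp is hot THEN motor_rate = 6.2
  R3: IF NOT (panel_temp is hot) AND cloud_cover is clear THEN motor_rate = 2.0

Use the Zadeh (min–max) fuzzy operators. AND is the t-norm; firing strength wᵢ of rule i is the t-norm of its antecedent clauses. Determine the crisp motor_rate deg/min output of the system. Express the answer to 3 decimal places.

6.921

R1 (z=22.0): cool=0.32, ¬clear=1−0.75=0.25; AND[min(a, b)] → w = 0.25
R2 (z=6.2): hot=0.11 → w = 0.11
R3 (z=2.0): ¬hot=1−0.11=0.89, clear=0.75; AND[min(a, b)] → w = 0.75
Weighted average = (0.25·22.0 + 0.11·6.2 + 0.75·2.0) / (0.25 + 0.11 + 0.75)
  = 7.6820 / 1.1100 = 6.921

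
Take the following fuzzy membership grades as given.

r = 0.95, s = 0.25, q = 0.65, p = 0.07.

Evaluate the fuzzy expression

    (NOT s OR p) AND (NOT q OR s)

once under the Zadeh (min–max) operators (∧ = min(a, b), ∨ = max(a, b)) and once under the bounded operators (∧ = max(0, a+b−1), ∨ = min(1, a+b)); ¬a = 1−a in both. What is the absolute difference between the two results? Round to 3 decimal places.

Under Zadeh (min–max):
  NOT s = 1 − 0.25 = 0.75
  NOT s OR p = max(a, b) on (0.75, 0.07) = 0.75
  NOT q = 1 − 0.65 = 0.35
  NOT q OR s = max(a, b) on (0.35, 0.25) = 0.35
  (NOT s OR p) AND (NOT q OR s) = min(a, b) on (0.75, 0.35) = 0.35
  → value = 0.3500
Under bounded:
  NOT s = 1 − 0.25 = 0.75
  NOT s OR p = min(1, a+b) on (0.75, 0.07) = 0.82
  NOT q = 1 − 0.65 = 0.35
  NOT q OR s = min(1, a+b) on (0.35, 0.25) = 0.60
  (NOT s OR p) AND (NOT q OR s) = max(0, a+b−1) on (0.82, 0.60) = 0.42
  → value = 0.4200
|0.3500 − 0.4200| = 0.070

0.070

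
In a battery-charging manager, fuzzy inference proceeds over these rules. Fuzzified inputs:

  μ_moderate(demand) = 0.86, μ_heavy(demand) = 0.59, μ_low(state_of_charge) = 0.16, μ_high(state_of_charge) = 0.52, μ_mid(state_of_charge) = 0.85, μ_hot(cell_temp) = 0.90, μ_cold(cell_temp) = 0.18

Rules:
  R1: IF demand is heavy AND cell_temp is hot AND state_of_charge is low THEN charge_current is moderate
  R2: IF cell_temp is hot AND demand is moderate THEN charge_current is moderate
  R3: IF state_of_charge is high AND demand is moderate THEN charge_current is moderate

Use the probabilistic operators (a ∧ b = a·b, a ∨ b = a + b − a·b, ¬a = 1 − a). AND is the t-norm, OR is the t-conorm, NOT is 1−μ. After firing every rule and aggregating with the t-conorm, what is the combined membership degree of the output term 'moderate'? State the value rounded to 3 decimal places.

0.886

R1: heavy=0.59, hot=0.90, low=0.16; AND[a·b] → w = 0.0850
R2: hot=0.90, moderate=0.86; AND[a·b] → w = 0.7740
R3: high=0.52, moderate=0.86; AND[a·b] → w = 0.4472
Rules with consequent 'moderate': {R1, R2, R3} → strengths 0.0850, 0.7740, 0.4472
Aggregate via t-conorm [a + b − a·b]: 0.8857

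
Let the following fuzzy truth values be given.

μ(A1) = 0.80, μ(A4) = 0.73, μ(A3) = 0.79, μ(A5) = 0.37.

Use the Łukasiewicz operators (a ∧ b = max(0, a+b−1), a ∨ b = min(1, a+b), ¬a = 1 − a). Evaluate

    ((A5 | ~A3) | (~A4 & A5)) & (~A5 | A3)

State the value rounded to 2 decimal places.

~A3 = 1 − 0.79 = 0.21
A5 | ~A3 = min(1, a+b) on (0.37, 0.21) = 0.58
~A4 = 1 − 0.73 = 0.27
~A4 & A5 = max(0, a+b−1) on (0.27, 0.37) = 0.00
(A5 | ~A3) | (~A4 & A5) = min(1, a+b) on (0.58, 0.00) = 0.58
~A5 = 1 − 0.37 = 0.63
~A5 | A3 = min(1, a+b) on (0.63, 0.79) = 1.00
((A5 | ~A3) | (~A4 & A5)) & (~A5 | A3) = max(0, a+b−1) on (0.58, 1.00) = 0.58

0.58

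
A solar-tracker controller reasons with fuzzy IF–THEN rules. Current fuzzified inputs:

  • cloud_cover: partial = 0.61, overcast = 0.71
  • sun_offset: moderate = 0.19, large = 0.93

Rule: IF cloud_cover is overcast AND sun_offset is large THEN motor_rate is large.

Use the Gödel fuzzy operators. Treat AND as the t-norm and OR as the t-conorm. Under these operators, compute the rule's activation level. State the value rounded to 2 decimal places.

firing strength: overcast=0.71, large=0.93; AND[min(a, b)] → w = 0.71

0.71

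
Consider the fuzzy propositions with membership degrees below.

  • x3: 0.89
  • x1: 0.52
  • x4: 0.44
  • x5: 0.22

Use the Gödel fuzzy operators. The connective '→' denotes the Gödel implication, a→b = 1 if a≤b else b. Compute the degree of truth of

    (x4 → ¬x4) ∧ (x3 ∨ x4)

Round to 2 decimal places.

0.89

¬x4 = 1 − 0.44 = 0.56
x4 → ¬x4  [Gödel: 1 if a≤b else b] with a=0.44, b=0.56 → 1.00
x3 ∨ x4 = max(a, b) on (0.89, 0.44) = 0.89
(x4 → ¬x4) ∧ (x3 ∨ x4) = min(a, b) on (1.00, 0.89) = 0.89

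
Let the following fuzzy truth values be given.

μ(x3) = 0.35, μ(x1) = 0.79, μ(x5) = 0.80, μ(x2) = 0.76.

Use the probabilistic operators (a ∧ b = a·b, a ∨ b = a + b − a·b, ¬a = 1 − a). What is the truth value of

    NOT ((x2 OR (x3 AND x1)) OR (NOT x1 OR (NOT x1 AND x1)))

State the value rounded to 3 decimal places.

x3 AND x1 = a·b on (0.3500, 0.7900) = 0.2765
x2 OR (x3 AND x1) = a + b − a·b on (0.7600, 0.2765) = 0.8264
NOT x1 = 1 − 0.7900 = 0.2100
NOT x1 = 1 − 0.7900 = 0.2100
NOT x1 AND x1 = a·b on (0.2100, 0.7900) = 0.1659
NOT x1 OR (NOT x1 AND x1) = a + b − a·b on (0.2100, 0.1659) = 0.3411
(x2 OR (x3 AND x1)) OR (NOT x1 OR (NOT x1 AND x1)) = a + b − a·b on (0.8264, 0.3411) = 0.8856
NOT ((x2 OR (x3 AND x1)) OR (NOT x1 OR (NOT x1 AND x1))) = 1 − 0.8856 = 0.1144

0.114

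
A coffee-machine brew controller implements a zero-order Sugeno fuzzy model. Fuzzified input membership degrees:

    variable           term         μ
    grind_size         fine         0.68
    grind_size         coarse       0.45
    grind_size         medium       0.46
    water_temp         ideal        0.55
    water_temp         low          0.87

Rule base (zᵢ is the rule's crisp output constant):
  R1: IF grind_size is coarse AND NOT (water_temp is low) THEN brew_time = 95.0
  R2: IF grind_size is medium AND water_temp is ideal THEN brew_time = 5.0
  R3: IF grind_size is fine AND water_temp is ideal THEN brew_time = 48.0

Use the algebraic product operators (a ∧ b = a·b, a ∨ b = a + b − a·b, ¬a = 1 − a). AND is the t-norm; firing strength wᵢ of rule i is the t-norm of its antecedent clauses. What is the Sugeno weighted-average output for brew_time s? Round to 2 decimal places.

36.14

R1 (z=95.0): coarse=0.45, ¬low=1−0.87=0.13; AND[a·b] → w = 0.0585
R2 (z=5.0): medium=0.46, ideal=0.55; AND[a·b] → w = 0.2530
R3 (z=48.0): fine=0.68, ideal=0.55; AND[a·b] → w = 0.3740
Weighted average = (0.0585·95.0 + 0.2530·5.0 + 0.3740·48.0) / (0.0585 + 0.2530 + 0.3740)
  = 24.7745 / 0.6855 = 36.14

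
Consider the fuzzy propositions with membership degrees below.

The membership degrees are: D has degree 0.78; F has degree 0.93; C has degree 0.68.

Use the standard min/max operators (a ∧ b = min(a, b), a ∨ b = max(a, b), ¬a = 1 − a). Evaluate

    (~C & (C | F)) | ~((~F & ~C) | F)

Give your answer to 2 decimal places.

0.32

~C = 1 − 0.68 = 0.32
C | F = max(a, b) on (0.68, 0.93) = 0.93
~C & (C | F) = min(a, b) on (0.32, 0.93) = 0.32
~F = 1 − 0.93 = 0.07
~C = 1 − 0.68 = 0.32
~F & ~C = min(a, b) on (0.07, 0.32) = 0.07
(~F & ~C) | F = max(a, b) on (0.07, 0.93) = 0.93
~((~F & ~C) | F) = 1 − 0.93 = 0.07
(~C & (C | F)) | ~((~F & ~C) | F) = max(a, b) on (0.32, 0.07) = 0.32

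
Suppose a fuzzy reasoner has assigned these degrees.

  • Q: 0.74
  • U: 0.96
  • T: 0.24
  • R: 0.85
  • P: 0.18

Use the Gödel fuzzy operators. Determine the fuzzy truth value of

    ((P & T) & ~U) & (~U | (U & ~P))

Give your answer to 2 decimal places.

0.04

P & T = min(a, b) on (0.18, 0.24) = 0.18
~U = 1 − 0.96 = 0.04
(P & T) & ~U = min(a, b) on (0.18, 0.04) = 0.04
~U = 1 − 0.96 = 0.04
~P = 1 − 0.18 = 0.82
U & ~P = min(a, b) on (0.96, 0.82) = 0.82
~U | (U & ~P) = max(a, b) on (0.04, 0.82) = 0.82
((P & T) & ~U) & (~U | (U & ~P)) = min(a, b) on (0.04, 0.82) = 0.04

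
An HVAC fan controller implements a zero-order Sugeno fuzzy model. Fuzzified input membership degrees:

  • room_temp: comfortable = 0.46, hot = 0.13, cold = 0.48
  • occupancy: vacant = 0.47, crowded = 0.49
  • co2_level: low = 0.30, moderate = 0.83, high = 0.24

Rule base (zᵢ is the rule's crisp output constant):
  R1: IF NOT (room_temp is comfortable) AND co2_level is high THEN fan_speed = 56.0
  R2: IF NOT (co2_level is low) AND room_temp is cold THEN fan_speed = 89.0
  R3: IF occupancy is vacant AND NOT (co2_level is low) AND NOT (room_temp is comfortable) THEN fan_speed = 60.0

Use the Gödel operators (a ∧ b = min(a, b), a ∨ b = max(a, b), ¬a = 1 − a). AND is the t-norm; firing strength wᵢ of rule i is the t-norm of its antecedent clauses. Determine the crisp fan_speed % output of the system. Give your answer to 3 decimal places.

70.891

R1 (z=56.0): ¬comfortable=1−0.46=0.54, high=0.24; AND[min(a, b)] → w = 0.24
R2 (z=89.0): ¬low=1−0.30=0.70, cold=0.48; AND[min(a, b)] → w = 0.48
R3 (z=60.0): vacant=0.47, ¬low=1−0.30=0.70, ¬comfortable=1−0.46=0.54; AND[min(a, b)] → w = 0.47
Weighted average = (0.24·56.0 + 0.48·89.0 + 0.47·60.0) / (0.24 + 0.48 + 0.47)
  = 84.3600 / 1.1900 = 70.891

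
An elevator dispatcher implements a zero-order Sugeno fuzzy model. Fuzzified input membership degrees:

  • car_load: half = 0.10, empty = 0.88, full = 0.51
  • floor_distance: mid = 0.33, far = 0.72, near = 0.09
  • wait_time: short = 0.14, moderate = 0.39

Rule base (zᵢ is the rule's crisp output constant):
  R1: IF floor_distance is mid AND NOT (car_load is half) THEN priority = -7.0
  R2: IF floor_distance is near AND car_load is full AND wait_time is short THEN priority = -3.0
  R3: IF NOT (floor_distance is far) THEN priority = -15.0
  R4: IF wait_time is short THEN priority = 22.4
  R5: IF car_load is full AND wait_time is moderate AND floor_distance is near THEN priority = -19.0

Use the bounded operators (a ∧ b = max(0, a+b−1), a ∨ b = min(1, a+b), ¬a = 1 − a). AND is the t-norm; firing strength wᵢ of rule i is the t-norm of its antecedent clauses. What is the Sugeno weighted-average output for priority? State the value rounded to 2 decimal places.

-4.11

R1 (z=-7.0): mid=0.33, ¬half=1−0.10=0.90; AND[max(0, a+b−1)] → w = 0.23
R2 (z=-3.0): near=0.09, full=0.51, short=0.14; AND[max(0, a+b−1)] → w = 0.00
R3 (z=-15.0): ¬far=1−0.72=0.28 → w = 0.28
R4 (z=22.4): short=0.14 → w = 0.14
R5 (z=-19.0): full=0.51, moderate=0.39, near=0.09; AND[max(0, a+b−1)] → w = 0.00
Weighted average = (0.23·-7.0 + 0.00·-3.0 + 0.28·-15.0 + 0.14·22.4 + 0.00·-19.0) / (0.23 + 0.00 + 0.28 + 0.14 + 0.00)
  = -2.6740 / 0.6500 = -4.11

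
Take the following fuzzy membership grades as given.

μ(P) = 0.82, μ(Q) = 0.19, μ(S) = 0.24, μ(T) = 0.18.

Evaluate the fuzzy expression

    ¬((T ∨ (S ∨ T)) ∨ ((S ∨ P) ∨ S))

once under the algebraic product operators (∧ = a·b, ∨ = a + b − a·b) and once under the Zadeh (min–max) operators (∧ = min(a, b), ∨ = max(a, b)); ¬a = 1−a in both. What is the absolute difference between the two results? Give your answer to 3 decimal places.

Under algebraic product:
  S ∨ T = a + b − a·b on (0.2400, 0.1800) = 0.3768
  T ∨ (S ∨ T) = a + b − a·b on (0.1800, 0.3768) = 0.4890
  S ∨ P = a + b − a·b on (0.2400, 0.8200) = 0.8632
  (S ∨ P) ∨ S = a + b − a·b on (0.8632, 0.2400) = 0.8960
  (T ∨ (S ∨ T)) ∨ ((S ∨ P) ∨ S) = a + b − a·b on (0.4890, 0.8960) = 0.9469
  ¬((T ∨ (S ∨ T)) ∨ ((S ∨ P) ∨ S)) = 1 − 0.9469 = 0.0531
  → value = 0.0531
Under Zadeh (min–max):
  S ∨ T = max(a, b) on (0.24, 0.18) = 0.24
  T ∨ (S ∨ T) = max(a, b) on (0.18, 0.24) = 0.24
  S ∨ P = max(a, b) on (0.24, 0.82) = 0.82
  (S ∨ P) ∨ S = max(a, b) on (0.82, 0.24) = 0.82
  (T ∨ (S ∨ T)) ∨ ((S ∨ P) ∨ S) = max(a, b) on (0.24, 0.82) = 0.82
  ¬((T ∨ (S ∨ T)) ∨ ((S ∨ P) ∨ S)) = 1 − 0.82 = 0.18
  → value = 0.1800
|0.0531 − 0.1800| = 0.127

0.127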